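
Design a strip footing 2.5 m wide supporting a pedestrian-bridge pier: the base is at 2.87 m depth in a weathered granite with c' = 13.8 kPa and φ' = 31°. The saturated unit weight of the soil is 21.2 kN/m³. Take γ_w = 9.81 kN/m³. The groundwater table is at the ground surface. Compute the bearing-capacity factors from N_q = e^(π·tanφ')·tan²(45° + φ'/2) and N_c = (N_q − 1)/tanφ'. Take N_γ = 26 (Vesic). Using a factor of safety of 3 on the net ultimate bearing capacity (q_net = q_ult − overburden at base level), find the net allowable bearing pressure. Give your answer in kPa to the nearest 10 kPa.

q_all(net) ≈ 490 kPa

N_q = e^(π·tan31°)·tan²(60.5°) = 20.63; N_c = (N_q − 1)/tanφ' = 32.67.
γ' = 21.2 − 9.81 = 11.39 kN/m³ (submerged throughout). q = 11.39 × 2.87 = 32.689 kPa; the same γ' applies in the ½γBN_γ term.
c·N_c = 13.8 × 32.671 = 450.86 kPa
q·N_q = 32.689 × 20.631 = 674.41 kPa
0.5·γ·B·N_γ = 0.5 × 11.39 × 2.5 × 26 = 370.17 kPa
q_ult = 450.86 + 674.41 + 370.17 = 1495.4 kPa.
q_net = 1495.4 − 32.689 = 1462.8 kPa.
q_all(net) = 1462.8 / 3 = 487.58 kPa.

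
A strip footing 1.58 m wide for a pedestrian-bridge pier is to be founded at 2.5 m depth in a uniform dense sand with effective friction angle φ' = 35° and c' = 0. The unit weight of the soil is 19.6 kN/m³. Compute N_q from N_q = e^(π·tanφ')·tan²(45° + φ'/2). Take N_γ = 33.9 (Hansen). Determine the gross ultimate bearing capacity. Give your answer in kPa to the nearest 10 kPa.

tan35° = 0.7002, so N_q = e^(π×0.7002)·tan²(62.5°) = 9.023 × 3.69 = 33.3.
Overburden at base level: q = 19.6 × 2.5 = 49 kPa.
Surcharge term q·N_q = 49 × 33.296 = 1631.5 kPa; self-weight term 0.5·γ·B·N_γ = 0.5 × 19.6 × 1.58 × 33.9 = 524.91 kPa.
q_ult = 1631.5 + 524.91 = 2156.4 kPa.

q_ult ≈ 2160 kPa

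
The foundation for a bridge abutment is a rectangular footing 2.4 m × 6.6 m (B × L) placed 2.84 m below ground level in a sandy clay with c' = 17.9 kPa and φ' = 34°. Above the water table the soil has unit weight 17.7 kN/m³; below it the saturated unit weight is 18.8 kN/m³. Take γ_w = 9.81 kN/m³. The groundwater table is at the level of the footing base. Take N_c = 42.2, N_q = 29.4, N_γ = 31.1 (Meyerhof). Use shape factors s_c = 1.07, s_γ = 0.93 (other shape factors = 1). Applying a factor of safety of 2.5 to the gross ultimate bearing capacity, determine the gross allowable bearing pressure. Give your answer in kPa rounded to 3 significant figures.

q_all ≈ 1040 kPa

Overburden at base level: q = 17.7 × 2.84 = 50.268 kPa.
Below the base the soil is submerged, so the ½γBN_γ term uses γ' = 18.8 − 9.81 = 8.99 kN/m³.
Cohesion term c·N_c·s_c = 17.9 × 42.2 × 1.07 = 808.26 kPa; surcharge term q·N_q = 50.268 × 29.4 = 1477.9 kPa; self-weight term 0.5·γ·B·N_γ·s_γ = 0.5 × 8.99 × 2.4 × 31.1 × 0.93 = 312.02 kPa.
q_ult = 808.26 + 1477.9 + 312.02 = 2598.2 kPa.
q_all = q_ult / FS = 2598.2 / 2.5 = 1039.3 kPa.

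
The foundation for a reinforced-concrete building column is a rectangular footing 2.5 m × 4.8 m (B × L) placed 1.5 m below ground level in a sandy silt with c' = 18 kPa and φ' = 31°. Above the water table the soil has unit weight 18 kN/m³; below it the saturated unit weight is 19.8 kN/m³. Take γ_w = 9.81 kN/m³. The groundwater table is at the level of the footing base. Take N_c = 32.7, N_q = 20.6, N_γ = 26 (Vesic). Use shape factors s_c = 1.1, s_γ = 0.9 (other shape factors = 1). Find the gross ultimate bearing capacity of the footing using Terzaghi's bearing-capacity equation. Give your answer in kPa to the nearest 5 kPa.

q_ult ≈ 1495 kPa

q = γ·D_f = 18 × 1.5 = 27 kPa.
For the ½γBN_γ term take γ' = 19.8 − 9.81 = 9.99 kN/m³ (soil below base is submerged).
c·N_c·s_c = 18 × 32.7 × 1.1 = 647.46 kPa
q·N_q = 27 × 20.6 = 556.2 kPa
0.5·γ·B·N_γ·s_γ = 0.5 × 9.99 × 2.5 × 26 × 0.9 = 292.21 kPa
q_ult = 647.46 + 556.2 + 292.21 = 1495.9 kPa.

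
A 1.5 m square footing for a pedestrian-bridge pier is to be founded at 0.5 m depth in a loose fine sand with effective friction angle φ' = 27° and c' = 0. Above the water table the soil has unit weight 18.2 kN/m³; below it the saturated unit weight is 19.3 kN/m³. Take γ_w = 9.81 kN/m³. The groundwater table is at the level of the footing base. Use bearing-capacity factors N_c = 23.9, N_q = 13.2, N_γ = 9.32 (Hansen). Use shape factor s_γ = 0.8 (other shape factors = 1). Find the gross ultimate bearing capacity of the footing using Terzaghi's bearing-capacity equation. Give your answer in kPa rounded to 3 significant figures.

q_ult ≈ 173 kPa

Overburden at base level: q = 18.2 × 0.5 = 9.1 kPa.
Below the base the soil is submerged, so the ½γBN_γ term uses γ' = 19.3 − 9.81 = 9.49 kN/m³.
Surcharge term q·N_q = 9.1 × 13.2 = 120.12 kPa; self-weight term 0.5·γ·B·N_γ·s_γ = 0.5 × 9.49 × 1.5 × 9.32 × 0.8 = 53.068 kPa.
q_ult = 120.12 + 53.068 = 173.19 kPa.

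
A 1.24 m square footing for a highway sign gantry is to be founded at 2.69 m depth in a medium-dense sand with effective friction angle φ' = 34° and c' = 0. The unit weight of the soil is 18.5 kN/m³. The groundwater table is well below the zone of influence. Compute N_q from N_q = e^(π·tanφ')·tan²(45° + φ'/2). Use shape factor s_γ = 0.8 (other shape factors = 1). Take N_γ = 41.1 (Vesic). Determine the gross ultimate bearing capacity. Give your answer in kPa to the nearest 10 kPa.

q_ult ≈ 1840 kPa

tan34° = 0.6745, so N_q = e^(π×0.6745)·tan²(62°) = 8.323 × 3.537 = 29.44.
q = γ·D_f = 18.5 × 2.69 = 49.765 kPa.
q·N_q = 49.765 × 29.44 = 1465.1 kPa
0.5·γ·B·N_γ·s_γ = 0.5 × 18.5 × 1.24 × 41.1 × 0.8 = 377.13 kPa
q_ult = 1465.1 + 377.13 = 1842.2 kPa.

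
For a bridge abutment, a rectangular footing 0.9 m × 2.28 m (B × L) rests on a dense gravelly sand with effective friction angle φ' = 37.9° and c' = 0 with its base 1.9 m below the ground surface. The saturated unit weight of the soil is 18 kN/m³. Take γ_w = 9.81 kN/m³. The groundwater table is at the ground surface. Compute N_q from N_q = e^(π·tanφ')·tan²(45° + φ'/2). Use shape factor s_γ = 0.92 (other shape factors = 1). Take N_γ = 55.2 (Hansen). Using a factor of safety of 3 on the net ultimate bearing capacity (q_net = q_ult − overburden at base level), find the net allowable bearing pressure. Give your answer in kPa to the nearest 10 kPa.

N_q = e^(π·tan37.9°)·tan²(63.95°) = 48.29.
Water table at ground surface, so effective unit weight γ' = 18 − 9.81 = 8.19 kN/m³ is used throughout; overburden q = 8.19 × 1.9 = 15.561 kPa; the same γ' applies in the ½γBN_γ term.
Surcharge term q·N_q = 15.561 × 48.289 = 751.43 kPa; self-weight term 0.5·γ·B·N_γ·s_γ = 0.5 × 8.19 × 0.9 × 55.2 × 0.92 = 187.16 kPa.
q_ult = 751.43 + 187.16 = 938.6 kPa.
q_net = 938.6 − 15.561 = 923.04 kPa.
q_all(net) = 923.04 / 3 = 307.68 kPa.

q_all(net) ≈ 310 kPa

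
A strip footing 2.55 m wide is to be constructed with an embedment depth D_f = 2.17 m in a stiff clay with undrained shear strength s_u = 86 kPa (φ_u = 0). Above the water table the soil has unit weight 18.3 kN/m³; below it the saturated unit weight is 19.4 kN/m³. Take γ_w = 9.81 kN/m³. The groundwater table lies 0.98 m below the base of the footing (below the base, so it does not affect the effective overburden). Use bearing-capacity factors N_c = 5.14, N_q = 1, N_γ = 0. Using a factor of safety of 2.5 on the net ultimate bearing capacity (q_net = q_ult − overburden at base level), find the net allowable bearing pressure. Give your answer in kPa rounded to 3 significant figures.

q_all(net) ≈ 177 kPa

Overburden at base level: q = 18.3 × 2.17 = 39.711 kPa.
Cohesion term c·N_c = 86 × 5.14 = 442.04 kPa; surcharge term q·N_q = 39.711 × 1 = 39.711 kPa.
q_ult = 442.04 + 39.711 = 481.75 kPa.
q_net = 481.75 − 39.711 = 442.04 kPa.
q_all(net) = 442.04 / 2.5 = 176.82 kPa.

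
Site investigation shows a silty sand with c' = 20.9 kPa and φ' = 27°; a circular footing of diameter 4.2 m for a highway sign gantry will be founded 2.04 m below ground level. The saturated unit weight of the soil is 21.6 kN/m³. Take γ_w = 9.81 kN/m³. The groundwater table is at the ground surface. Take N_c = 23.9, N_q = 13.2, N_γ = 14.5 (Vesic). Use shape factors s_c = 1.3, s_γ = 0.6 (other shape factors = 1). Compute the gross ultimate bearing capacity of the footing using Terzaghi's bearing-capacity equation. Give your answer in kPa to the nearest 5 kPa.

q_ult ≈ 1180 kPa

γ' = 21.6 − 9.81 = 11.79 kN/m³ (submerged throughout). q = 11.79 × 2.04 = 24.052 kPa; the same γ' applies in the ½γBN_γ term.
c·N_c·s_c = 20.9 × 23.9 × 1.3 = 649.36 kPa
q·N_q = 24.052 × 13.2 = 317.48 kPa
0.5·γ·B·N_γ·s_γ = 0.5 × 11.79 × 4.2 × 14.5 × 0.6 = 215.4 kPa
q_ult = 649.36 + 317.48 + 215.4 = 1182.2 kPa.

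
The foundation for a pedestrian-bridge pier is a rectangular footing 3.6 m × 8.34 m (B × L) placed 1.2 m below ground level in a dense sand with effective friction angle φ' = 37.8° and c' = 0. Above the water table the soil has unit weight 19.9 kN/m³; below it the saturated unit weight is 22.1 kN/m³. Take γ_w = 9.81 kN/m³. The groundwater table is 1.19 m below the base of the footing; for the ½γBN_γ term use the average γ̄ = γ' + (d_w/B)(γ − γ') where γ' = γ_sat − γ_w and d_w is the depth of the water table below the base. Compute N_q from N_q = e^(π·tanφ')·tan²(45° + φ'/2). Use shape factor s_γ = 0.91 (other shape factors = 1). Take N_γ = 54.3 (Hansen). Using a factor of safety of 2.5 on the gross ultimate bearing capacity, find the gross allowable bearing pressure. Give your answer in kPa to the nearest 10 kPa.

N_q = e^(π·tan37.8°)·tan²(63.9°) = 47.66.
Overburden at base level: q = 19.9 × 1.2 = 23.88 kPa.
The water table is 1.19 m below the base (< B = 3.6 m), so the ½γBN_γ term uses γ̄ = γ' + (d_w/B)(γ − γ') = 12.29 + (1.19/3.6)(19.9 − 12.29) = 14.806 kN/m³.
Surcharge term q·N_q = 23.88 × 47.655 = 1138 kPa; self-weight term 0.5·γ·B·N_γ·s_γ = 0.5 × 14.806 × 3.6 × 54.3 × 0.91 = 1316.9 kPa.
q_ult = 1138 + 1316.9 = 2454.9 kPa.
q_all = 2454.9 / 2.5 = 981.95 kPa.

q_all ≈ 980 kPa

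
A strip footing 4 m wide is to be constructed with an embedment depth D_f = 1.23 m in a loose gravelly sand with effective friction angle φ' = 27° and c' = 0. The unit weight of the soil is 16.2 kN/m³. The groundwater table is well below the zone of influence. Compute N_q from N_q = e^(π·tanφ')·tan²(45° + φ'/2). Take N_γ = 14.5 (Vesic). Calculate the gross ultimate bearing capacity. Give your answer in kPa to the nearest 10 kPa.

tan27° = 0.5095, so N_q = e^(π×0.5095)·tan²(58.5°) = 4.957 × 2.663 = 13.2.
Overburden at base level: q = 16.2 × 1.23 = 19.926 kPa.
Surcharge term q·N_q = 19.926 × 13.199 = 263.01 kPa; self-weight term 0.5·γ·B·N_γ = 0.5 × 16.2 × 4 × 14.5 = 469.8 kPa.
q_ult = 263.01 + 469.8 = 732.81 kPa.

q_ult ≈ 730 kPa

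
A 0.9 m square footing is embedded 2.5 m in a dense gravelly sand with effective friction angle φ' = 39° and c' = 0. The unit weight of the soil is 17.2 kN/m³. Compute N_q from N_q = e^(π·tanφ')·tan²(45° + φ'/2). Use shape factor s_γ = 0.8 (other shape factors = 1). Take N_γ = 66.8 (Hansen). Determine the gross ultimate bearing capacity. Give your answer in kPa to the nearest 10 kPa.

tan39° = 0.8098, so N_q = e^(π×0.8098)·tan²(64.5°) = 12.731 × 4.395 = 55.96.
q = γ·D_f = 17.2 × 2.5 = 43 kPa.
q·N_q = 43 × 55.957 = 2406.2 kPa
0.5·γ·B·N_γ·s_γ = 0.5 × 17.2 × 0.9 × 66.8 × 0.8 = 413.63 kPa
q_ult = 2406.2 + 413.63 = 2819.8 kPa.

q_ult ≈ 2820 kPa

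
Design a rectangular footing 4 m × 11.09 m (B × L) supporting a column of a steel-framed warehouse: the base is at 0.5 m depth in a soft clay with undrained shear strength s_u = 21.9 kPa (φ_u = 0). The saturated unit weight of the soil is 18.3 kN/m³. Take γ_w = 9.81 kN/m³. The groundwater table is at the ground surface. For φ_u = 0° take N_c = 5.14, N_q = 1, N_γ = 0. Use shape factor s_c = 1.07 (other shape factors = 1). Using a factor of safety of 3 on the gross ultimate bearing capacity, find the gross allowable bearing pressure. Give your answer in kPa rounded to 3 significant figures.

Water table at ground surface, so effective unit weight γ' = 18.3 − 9.81 = 8.49 kN/m³ is used throughout; overburden q = 8.49 × 0.5 = 4.245 kPa.
Cohesion term c·N_c·s_c = 21.9 × 5.14 × 1.07 = 120.45 kPa; surcharge term q·N_q = 4.245 × 1 = 4.245 kPa.
q_ult = 120.45 + 4.245 = 124.69 kPa.
q_all = 124.69 / 3 = 41.564 kPa.

q_all ≈ 41.6 kPa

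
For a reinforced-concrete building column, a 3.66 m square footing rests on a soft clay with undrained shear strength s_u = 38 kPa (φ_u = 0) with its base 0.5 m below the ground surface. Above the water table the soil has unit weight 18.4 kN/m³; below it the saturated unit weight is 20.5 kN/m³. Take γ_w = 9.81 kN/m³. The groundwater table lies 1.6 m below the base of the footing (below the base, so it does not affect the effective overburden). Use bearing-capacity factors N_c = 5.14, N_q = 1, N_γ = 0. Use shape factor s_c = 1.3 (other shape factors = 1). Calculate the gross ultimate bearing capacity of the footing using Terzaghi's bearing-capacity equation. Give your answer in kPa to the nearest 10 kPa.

q_ult ≈ 260 kPa

Effective surcharge at the founding depth q = γ·D_f = 18.4 × 0.5 = 9.2 kPa.
q_ult = c·N_c·s_c + q·N_q
     = 38 × 5.14 × 1.3 + 9.2 × 1
     = 253.92 + 9.2 = 263.12 kPa.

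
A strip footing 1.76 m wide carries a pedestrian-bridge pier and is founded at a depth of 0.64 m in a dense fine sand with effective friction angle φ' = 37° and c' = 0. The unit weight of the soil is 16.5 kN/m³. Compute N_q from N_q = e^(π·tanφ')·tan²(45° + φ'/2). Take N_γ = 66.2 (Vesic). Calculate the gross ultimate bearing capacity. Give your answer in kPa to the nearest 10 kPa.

tan37° = 0.7536, so N_q = e^(π×0.7536)·tan²(63.5°) = 10.669 × 4.023 = 42.92.
q = γ·D_f = 16.5 × 0.64 = 10.56 kPa.
q·N_q = 10.56 × 42.92 = 453.23 kPa
0.5·γ·B·N_γ = 0.5 × 16.5 × 1.76 × 66.2 = 961.22 kPa
q_ult = 453.23 + 961.22 = 1414.5 kPa.

q_ult ≈ 1410 kPa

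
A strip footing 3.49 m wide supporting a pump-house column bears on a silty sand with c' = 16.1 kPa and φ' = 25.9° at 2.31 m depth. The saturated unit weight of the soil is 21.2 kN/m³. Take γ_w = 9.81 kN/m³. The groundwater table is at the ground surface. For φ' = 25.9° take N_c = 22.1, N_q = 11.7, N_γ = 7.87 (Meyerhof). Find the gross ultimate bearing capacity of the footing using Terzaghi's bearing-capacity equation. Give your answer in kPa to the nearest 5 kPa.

q_ult ≈ 820 kPa

γ' = 21.2 − 9.81 = 11.39 kN/m³ (submerged throughout). q = 11.39 × 2.31 = 26.311 kPa; the same γ' applies in the ½γBN_γ term.
c·N_c = 16.1 × 22.1 = 355.81 kPa
q·N_q = 26.311 × 11.7 = 307.84 kPa
0.5·γ·B·N_γ = 0.5 × 11.39 × 3.49 × 7.87 = 156.42 kPa
q_ult = 355.81 + 307.84 + 156.42 = 820.07 kPa.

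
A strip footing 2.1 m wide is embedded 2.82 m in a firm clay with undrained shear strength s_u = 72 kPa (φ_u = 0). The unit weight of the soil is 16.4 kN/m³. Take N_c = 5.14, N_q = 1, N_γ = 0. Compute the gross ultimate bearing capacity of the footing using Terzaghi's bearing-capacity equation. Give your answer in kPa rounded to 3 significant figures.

Effective surcharge at the founding depth q = γ·D_f = 16.4 × 2.82 = 46.248 kPa.
q_ult = c·N_c + q·N_q
     = 72 × 5.14 + 46.248 × 1
     = 370.08 + 46.248 = 416.33 kPa.

q_ult ≈ 416 kPa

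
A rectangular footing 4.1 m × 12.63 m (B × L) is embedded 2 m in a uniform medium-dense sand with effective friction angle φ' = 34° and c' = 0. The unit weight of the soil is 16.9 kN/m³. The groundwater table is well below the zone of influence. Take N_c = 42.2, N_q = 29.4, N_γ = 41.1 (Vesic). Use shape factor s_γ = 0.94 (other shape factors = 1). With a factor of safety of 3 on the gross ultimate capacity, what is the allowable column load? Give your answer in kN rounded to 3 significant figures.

P_all ≈ 40300 kN

Effective surcharge at the founding depth q = γ·D_f = 16.9 × 2 = 33.8 kPa.
q_ult = q·N_q + 0.5·γ·B·N_γ·s_γ
     = 33.8 × 29.4 + 0.5 × 16.9 × 4.1 × 41.1 × 0.94
     = 993.72 + 1338.5 = 2332.2 kPa.
Gross allowable pressure q_all = 2332.2 / 3 = 777.4 kPa.
Footing area = 51.783 m², so allowable column load = 777.4 × 51.783 = 40256 kN.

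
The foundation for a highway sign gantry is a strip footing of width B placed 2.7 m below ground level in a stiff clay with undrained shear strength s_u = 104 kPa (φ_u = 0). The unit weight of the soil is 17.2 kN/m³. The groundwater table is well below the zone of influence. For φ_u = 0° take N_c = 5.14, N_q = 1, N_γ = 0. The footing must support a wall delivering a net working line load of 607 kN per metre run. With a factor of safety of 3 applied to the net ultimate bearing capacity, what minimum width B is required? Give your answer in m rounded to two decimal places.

B = 3.41 m

Overburden at base level: q = 17.2 × 2.7 = 46.44 kPa.
Cohesion term c·N_c = 104 × 5.14 = 534.56 kPa; surcharge term q·N_q = 46.44 × 1 = 46.44 kPa.
q_ult = 534.56 + 46.44 = 581 kPa.
For φ = 0 the ½γBN_γ term vanishes, so q_ult is independent of B. q_net = 581 − 46.44 = 534.56 kPa; q_all(net) = 534.56/3 = 178.19 kPa.
Required width B = w / q_all(net) = 607 / 178.19 = 3.407 m.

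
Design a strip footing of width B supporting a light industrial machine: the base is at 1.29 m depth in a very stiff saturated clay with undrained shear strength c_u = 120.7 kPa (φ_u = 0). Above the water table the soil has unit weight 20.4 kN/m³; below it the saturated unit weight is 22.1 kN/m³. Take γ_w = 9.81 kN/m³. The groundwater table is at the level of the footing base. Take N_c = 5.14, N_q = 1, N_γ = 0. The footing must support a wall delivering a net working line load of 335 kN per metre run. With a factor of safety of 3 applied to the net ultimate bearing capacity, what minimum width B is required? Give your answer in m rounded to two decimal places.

q = γ·D_f = 20.4 × 1.29 = 26.316 kPa.
c·N_c = 120.7 × 5.14 = 620.4 kPa
q·N_q = 26.316 × 1 = 26.316 kPa
q_ult = 620.4 + 26.316 = 646.71 kPa.
For φ = 0 the ½γBN_γ term vanishes, so q_ult is independent of B. q_net = 646.71 − 26.316 = 620.4 kPa; q_all(net) = 620.4/3 = 206.8 kPa.
Required width B = w / q_all(net) = 335 / 206.8 = 1.62 m.

B = 1.62 m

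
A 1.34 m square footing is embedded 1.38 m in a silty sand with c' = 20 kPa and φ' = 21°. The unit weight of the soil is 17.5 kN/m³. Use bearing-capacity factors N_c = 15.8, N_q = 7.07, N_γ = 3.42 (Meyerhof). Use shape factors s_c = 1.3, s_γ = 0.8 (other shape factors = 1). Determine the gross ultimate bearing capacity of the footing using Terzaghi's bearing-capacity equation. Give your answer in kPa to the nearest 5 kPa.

q_ult ≈ 615 kPa

q = γ·D_f = 17.5 × 1.38 = 24.15 kPa.
c·N_c·s_c = 20 × 15.8 × 1.3 = 410.8 kPa
q·N_q = 24.15 × 7.07 = 170.74 kPa
0.5·γ·B·N_γ·s_γ = 0.5 × 17.5 × 1.34 × 3.42 × 0.8 = 32.08 kPa
q_ult = 410.8 + 170.74 + 32.08 = 613.62 kPa.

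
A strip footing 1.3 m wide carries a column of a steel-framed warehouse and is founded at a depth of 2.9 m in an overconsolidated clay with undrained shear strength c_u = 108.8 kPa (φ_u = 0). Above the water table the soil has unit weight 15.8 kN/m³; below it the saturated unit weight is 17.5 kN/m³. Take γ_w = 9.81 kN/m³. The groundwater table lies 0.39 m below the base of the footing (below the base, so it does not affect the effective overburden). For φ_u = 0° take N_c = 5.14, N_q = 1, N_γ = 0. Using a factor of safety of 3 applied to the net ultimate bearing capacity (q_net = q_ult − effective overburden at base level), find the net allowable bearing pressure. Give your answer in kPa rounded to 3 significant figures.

Effective surcharge at the founding depth q = γ·D_f = 15.8 × 2.9 = 45.82 kPa.
q_ult = c·N_c + q·N_q
     = 108.8 × 5.14 + 45.82 × 1
     = 559.23 + 45.82 = 605.05 kPa.
Net ultimate: q_net = 605.05 − 45.82 = 559.23 kPa.
q_all(net) = 559.23 / 3 = 186.41 kPa.

q_all(net) ≈ 186 kPa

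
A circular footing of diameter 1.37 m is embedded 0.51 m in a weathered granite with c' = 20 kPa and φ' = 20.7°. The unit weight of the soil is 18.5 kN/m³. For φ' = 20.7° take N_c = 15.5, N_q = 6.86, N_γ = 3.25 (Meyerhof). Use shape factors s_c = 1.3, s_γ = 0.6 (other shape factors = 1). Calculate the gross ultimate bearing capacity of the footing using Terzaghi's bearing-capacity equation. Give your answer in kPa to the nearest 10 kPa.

Overburden at base level: q = 18.5 × 0.51 = 9.435 kPa.
Cohesion term c·N_c·s_c = 20 × 15.5 × 1.3 = 403 kPa; surcharge term q·N_q = 9.435 × 6.86 = 64.724 kPa; self-weight term 0.5·γ·B·N_γ·s_γ = 0.5 × 18.5 × 1.37 × 3.25 × 0.6 = 24.711 kPa.
q_ult = 403 + 64.724 + 24.711 = 492.44 kPa.

q_ult ≈ 490 kPa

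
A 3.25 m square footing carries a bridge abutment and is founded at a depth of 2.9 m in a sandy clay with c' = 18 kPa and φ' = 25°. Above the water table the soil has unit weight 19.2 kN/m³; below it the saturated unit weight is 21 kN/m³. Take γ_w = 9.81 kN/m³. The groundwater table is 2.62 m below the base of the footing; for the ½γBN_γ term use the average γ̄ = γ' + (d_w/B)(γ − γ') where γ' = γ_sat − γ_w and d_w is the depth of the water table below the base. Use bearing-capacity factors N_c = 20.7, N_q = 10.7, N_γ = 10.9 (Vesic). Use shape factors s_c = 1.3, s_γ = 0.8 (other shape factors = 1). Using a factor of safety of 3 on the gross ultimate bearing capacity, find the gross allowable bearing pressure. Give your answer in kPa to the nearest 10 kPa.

q_all ≈ 440 kPa

Effective surcharge at the founding depth q = γ·D_f = 19.2 × 2.9 = 55.68 kPa.
With d_w = 2.62 m < B, γ̄ = 11.19 + (2.62/3.25) × (19.2 − 11.19) = 17.647 kN/m³.
q_ult = c·N_c·s_c + q·N_q + 0.5·γ·B·N_γ·s_γ
     = 18 × 20.7 × 1.3 + 55.68 × 10.7 + 0.5 × 17.647 × 3.25 × 10.9 × 0.8
     = 484.38 + 595.78 + 250.06 = 1330.2 kPa.
q_all = 1330.2 / 3 = 443.41 kPa.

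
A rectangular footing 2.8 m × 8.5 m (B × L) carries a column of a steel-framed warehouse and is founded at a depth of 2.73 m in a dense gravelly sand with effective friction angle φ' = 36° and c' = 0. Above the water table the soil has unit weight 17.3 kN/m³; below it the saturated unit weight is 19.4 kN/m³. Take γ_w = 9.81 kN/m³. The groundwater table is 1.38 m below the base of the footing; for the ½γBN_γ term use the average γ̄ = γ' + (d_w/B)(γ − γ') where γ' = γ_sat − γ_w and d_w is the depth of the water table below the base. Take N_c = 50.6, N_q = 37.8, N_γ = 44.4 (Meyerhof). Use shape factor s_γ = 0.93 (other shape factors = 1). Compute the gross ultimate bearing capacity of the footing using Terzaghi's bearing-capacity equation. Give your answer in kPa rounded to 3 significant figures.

Overburden at base level: q = 17.3 × 2.73 = 47.229 kPa.
The water table is 1.38 m below the base (< B = 2.8 m), so the ½γBN_γ term uses γ̄ = γ' + (d_w/B)(γ − γ') = 9.59 + (1.38/2.8)(17.3 − 9.59) = 13.39 kN/m³.
Surcharge term q·N_q = 47.229 × 37.8 = 1785.3 kPa; self-weight term 0.5·γ·B·N_γ·s_γ = 0.5 × 13.39 × 2.8 × 44.4 × 0.93 = 774.06 kPa.
q_ult = 1785.3 + 774.06 = 2559.3 kPa.

q_ult ≈ 2560 kPa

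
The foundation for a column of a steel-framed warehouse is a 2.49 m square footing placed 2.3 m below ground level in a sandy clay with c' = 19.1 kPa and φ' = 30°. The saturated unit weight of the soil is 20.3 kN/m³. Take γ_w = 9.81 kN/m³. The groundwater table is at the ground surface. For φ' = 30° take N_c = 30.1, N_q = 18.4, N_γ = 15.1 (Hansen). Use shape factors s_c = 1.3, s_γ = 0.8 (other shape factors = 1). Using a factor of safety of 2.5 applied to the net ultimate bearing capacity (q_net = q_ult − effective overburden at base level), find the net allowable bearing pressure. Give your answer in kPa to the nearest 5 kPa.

Water table at ground surface, so effective unit weight γ' = 20.3 − 9.81 = 10.49 kN/m³ is used throughout; overburden q = 10.49 × 2.3 = 24.127 kPa; the same γ' applies in the ½γBN_γ term.
Cohesion term c·N_c·s_c = 19.1 × 30.1 × 1.3 = 747.38 kPa; surcharge term q·N_q = 24.127 × 18.4 = 443.94 kPa; self-weight term 0.5·γ·B·N_γ·s_γ = 0.5 × 10.49 × 2.49 × 15.1 × 0.8 = 157.77 kPa.
q_ult = 747.38 + 443.94 + 157.77 = 1349.1 kPa.
Net ultimate: q_net = 1349.1 − 24.127 = 1325 kPa.
q_all(net) = 1325 / 2.5 = 529.98 kPa.

q_all(net) ≈ 530 kPa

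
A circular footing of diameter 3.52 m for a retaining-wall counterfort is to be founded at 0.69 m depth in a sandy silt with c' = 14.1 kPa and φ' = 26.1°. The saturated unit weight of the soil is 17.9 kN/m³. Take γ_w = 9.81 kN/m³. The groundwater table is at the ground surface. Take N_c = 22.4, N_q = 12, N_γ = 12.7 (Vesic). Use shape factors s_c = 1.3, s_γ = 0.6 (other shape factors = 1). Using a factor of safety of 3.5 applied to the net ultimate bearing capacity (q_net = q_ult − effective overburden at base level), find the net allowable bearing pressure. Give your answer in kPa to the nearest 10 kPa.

q_all(net) ≈ 170 kPa

Water table at ground surface, so effective unit weight γ' = 17.9 − 9.81 = 8.09 kN/m³ is used throughout; overburden q = 8.09 × 0.69 = 5.5821 kPa; the same γ' applies in the ½γBN_γ term.
Cohesion term c·N_c·s_c = 14.1 × 22.4 × 1.3 = 410.59 kPa; surcharge term q·N_q = 5.5821 × 12 = 66.985 kPa; self-weight term 0.5·γ·B·N_γ·s_γ = 0.5 × 8.09 × 3.52 × 12.7 × 0.6 = 108.5 kPa.
q_ult = 410.59 + 66.985 + 108.5 = 586.07 kPa.
Net ultimate: q_net = 586.07 − 5.5821 = 580.49 kPa.
q_all(net) = 580.49 / 3.5 = 165.85 kPa.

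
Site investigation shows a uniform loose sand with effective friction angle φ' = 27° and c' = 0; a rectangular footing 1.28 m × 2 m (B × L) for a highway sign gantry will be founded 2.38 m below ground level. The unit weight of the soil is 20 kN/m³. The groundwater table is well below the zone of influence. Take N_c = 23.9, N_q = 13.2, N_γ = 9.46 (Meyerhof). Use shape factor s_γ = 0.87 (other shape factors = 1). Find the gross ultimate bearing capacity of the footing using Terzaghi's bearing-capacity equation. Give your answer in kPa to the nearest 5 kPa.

Effective surcharge at the founding depth q = γ·D_f = 20 × 2.38 = 47.6 kPa.
q_ult = q·N_q + 0.5·γ·B·N_γ·s_γ
     = 47.6 × 13.2 + 0.5 × 20 × 1.28 × 9.46 × 0.87
     = 628.32 + 105.35 = 733.67 kPa.

q_ult ≈ 735 kPa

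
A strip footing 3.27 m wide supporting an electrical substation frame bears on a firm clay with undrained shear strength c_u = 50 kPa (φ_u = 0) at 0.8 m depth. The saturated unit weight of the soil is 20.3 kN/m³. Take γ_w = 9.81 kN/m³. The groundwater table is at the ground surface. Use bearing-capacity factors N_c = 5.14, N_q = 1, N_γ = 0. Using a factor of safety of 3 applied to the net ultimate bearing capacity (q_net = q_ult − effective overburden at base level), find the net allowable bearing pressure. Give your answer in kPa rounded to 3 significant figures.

q_all(net) ≈ 85.7 kPa

With the water table at the surface the whole profile is submerged: γ' = 20.3 − 9.81 = 10.49 kN/m³, so q = γ'·D_f = 8.392 kPa.
q_ult = c·N_c + q·N_q
     = 50 × 5.14 + 8.392 × 1
     = 257 + 8.392 = 265.39 kPa.
Net ultimate: q_net = 265.39 − 8.392 = 257 kPa.
q_all(net) = 257 / 3 = 85.667 kPa.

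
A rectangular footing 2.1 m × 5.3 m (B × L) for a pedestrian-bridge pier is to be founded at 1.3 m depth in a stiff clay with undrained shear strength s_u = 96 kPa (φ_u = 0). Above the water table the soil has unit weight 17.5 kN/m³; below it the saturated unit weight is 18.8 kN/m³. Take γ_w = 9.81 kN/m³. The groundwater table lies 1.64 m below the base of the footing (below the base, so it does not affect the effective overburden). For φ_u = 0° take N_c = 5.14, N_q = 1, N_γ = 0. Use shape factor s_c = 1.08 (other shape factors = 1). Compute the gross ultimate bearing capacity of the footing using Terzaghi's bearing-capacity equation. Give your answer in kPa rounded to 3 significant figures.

Overburden at base level: q = 17.5 × 1.3 = 22.75 kPa.
Cohesion term c·N_c·s_c = 96 × 5.14 × 1.08 = 532.92 kPa; surcharge term q·N_q = 22.75 × 1 = 22.75 kPa.
q_ult = 532.92 + 22.75 = 555.67 kPa.

q_ult ≈ 556 kPa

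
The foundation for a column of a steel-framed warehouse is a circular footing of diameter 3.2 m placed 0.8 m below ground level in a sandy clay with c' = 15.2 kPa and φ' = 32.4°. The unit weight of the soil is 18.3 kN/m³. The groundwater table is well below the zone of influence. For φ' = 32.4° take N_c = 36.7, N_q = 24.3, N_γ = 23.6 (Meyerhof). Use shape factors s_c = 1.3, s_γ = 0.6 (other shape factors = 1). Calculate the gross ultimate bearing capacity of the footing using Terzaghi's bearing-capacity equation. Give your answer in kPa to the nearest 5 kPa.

Effective surcharge at the founding depth q = γ·D_f = 18.3 × 0.8 = 14.64 kPa.
q_ult = c·N_c·s_c + q·N_q + 0.5·γ·B·N_γ·s_γ
     = 15.2 × 36.7 × 1.3 + 14.64 × 24.3 + 0.5 × 18.3 × 3.2 × 23.6 × 0.6
     = 725.19 + 355.75 + 414.6 = 1495.5 kPa.

q_ult ≈ 1495 kPa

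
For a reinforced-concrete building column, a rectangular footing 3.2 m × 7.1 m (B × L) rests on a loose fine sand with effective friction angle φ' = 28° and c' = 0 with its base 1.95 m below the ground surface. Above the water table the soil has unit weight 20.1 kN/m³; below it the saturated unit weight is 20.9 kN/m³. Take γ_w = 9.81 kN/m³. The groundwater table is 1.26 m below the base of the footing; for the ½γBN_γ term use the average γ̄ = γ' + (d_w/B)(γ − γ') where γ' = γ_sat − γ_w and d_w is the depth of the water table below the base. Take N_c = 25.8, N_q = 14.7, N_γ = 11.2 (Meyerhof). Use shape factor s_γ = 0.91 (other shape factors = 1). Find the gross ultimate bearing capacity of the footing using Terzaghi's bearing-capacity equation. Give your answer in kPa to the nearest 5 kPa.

q_ult ≈ 815 kPa

Overburden at base level: q = 20.1 × 1.95 = 39.195 kPa.
The water table is 1.26 m below the base (< B = 3.2 m), so the ½γBN_γ term uses γ̄ = γ' + (d_w/B)(γ − γ') = 11.09 + (1.26/3.2)(20.1 − 11.09) = 14.638 kN/m³.
Surcharge term q·N_q = 39.195 × 14.7 = 576.17 kPa; self-weight term 0.5·γ·B·N_γ·s_γ = 0.5 × 14.638 × 3.2 × 11.2 × 0.91 = 238.7 kPa.
q_ult = 576.17 + 238.7 = 814.87 kPa.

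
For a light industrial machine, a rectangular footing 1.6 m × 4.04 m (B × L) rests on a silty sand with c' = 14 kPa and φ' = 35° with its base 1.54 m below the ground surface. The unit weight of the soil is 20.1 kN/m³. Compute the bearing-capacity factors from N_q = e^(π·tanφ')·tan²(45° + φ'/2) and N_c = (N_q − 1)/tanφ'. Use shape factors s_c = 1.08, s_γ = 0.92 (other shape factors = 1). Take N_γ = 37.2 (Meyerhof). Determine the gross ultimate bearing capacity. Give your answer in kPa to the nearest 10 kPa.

tan35° = 0.7002, so N_q = e^(π×0.7002)·tan²(62.5°) = 9.023 × 3.69 = 33.3.
N_c = (33.3 − 1)/tan35° = 46.12.
Overburden at base level: q = 20.1 × 1.54 = 30.954 kPa.
Cohesion term c·N_c·s_c = 14 × 46.124 × 1.08 = 697.39 kPa; surcharge term q·N_q = 30.954 × 33.296 = 1030.6 kPa; self-weight term 0.5·γ·B·N_γ·s_γ = 0.5 × 20.1 × 1.6 × 37.2 × 0.92 = 550.32 kPa.
q_ult = 697.39 + 1030.6 + 550.32 = 2278.4 kPa.

q_ult ≈ 2280 kPa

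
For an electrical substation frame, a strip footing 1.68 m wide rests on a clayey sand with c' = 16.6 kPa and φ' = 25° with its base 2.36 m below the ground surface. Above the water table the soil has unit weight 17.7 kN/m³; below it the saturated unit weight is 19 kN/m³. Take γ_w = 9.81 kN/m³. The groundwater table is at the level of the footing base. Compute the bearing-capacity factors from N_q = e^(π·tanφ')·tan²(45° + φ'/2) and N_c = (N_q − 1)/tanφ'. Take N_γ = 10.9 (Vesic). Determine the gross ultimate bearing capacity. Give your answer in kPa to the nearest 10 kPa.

q_ult ≈ 870 kPa

tan25° = 0.4663, so N_q = e^(π×0.4663)·tan²(57.5°) = 4.327 × 2.464 = 10.66.
N_c = (10.66 − 1)/tan25° = 20.72.
Overburden at base level: q = 17.7 × 2.36 = 41.772 kPa.
Below the base the soil is submerged, so the ½γBN_γ term uses γ' = 19 − 9.81 = 9.19 kN/m³.
Cohesion term c·N_c = 16.6 × 20.721 = 343.96 kPa; surcharge term q·N_q = 41.772 × 10.662 = 445.38 kPa; self-weight term 0.5·γ·B·N_γ = 0.5 × 9.19 × 1.68 × 10.9 = 84.144 kPa.
q_ult = 343.96 + 445.38 + 84.144 = 873.48 kPa.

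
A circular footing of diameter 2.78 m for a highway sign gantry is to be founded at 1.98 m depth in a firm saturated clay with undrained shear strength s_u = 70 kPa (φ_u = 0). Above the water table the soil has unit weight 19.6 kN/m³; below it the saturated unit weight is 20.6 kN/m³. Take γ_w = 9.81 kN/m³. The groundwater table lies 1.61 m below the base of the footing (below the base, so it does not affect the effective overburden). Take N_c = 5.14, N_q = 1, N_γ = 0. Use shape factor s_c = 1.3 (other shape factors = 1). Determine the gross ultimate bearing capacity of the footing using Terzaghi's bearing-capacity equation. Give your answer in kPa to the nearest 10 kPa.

Effective surcharge at the founding depth q = γ·D_f = 19.6 × 1.98 = 38.808 kPa.
q_ult = c·N_c·s_c + q·N_q
     = 70 × 5.14 × 1.3 + 38.808 × 1
     = 467.74 + 38.808 = 506.55 kPa.

q_ult ≈ 510 kPa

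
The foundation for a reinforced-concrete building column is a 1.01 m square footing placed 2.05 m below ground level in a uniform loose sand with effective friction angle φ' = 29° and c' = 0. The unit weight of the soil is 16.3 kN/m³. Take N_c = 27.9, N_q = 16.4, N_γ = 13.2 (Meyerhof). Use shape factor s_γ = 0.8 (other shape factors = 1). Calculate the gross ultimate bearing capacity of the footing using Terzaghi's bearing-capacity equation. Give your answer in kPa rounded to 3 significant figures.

q_ult ≈ 635 kPa

q = γ·D_f = 16.3 × 2.05 = 33.415 kPa.
q·N_q = 33.415 × 16.4 = 548.01 kPa
0.5·γ·B·N_γ·s_γ = 0.5 × 16.3 × 1.01 × 13.2 × 0.8 = 86.925 kPa
q_ult = 548.01 + 86.925 = 634.93 kPa.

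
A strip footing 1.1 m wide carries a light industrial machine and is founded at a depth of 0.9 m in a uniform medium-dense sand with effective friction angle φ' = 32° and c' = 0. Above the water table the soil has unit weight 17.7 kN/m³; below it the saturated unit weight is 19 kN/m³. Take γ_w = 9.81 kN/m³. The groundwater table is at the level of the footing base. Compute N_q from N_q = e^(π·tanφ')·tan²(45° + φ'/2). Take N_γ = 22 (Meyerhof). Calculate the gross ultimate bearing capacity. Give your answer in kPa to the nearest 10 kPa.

tan32° = 0.6249, so N_q = e^(π×0.6249)·tan²(61°) = 7.121 × 3.255 = 23.18.
Overburden at base level: q = 17.7 × 0.9 = 15.93 kPa.
Below the base the soil is submerged, so the ½γBN_γ term uses γ' = 19 − 9.81 = 9.19 kN/m³.
Surcharge term q·N_q = 15.93 × 23.177 = 369.21 kPa; self-weight term 0.5·γ·B·N_γ = 0.5 × 9.19 × 1.1 × 22 = 111.2 kPa.
q_ult = 369.21 + 111.2 = 480.41 kPa.

q_ult ≈ 480 kPa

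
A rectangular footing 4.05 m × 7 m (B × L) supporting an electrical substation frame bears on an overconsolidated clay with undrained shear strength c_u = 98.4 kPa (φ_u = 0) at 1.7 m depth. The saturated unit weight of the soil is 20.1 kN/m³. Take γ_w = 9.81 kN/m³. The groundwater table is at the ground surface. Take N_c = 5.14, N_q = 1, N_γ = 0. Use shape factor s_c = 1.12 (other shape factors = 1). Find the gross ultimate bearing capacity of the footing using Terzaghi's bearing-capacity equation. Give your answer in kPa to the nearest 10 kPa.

q_ult ≈ 580 kPa

γ' = 20.1 − 9.81 = 10.29 kN/m³ (submerged throughout). q = 10.29 × 1.7 = 17.493 kPa.
c·N_c·s_c = 98.4 × 5.14 × 1.12 = 566.47 kPa
q·N_q = 17.493 × 1 = 17.493 kPa
q_ult = 566.47 + 17.493 = 583.96 kPa.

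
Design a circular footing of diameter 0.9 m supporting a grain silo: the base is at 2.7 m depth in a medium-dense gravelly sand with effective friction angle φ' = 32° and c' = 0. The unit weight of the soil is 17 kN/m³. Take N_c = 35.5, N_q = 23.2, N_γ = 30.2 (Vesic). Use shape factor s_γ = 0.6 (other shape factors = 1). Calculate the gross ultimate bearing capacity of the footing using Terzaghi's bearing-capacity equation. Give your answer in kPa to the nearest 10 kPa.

q_ult ≈ 1200 kPa

q = γ·D_f = 17 × 2.7 = 45.9 kPa.
q·N_q = 45.9 × 23.2 = 1064.9 kPa
0.5·γ·B·N_γ·s_γ = 0.5 × 17 × 0.9 × 30.2 × 0.6 = 138.62 kPa
q_ult = 1064.9 + 138.62 = 1203.5 kPa.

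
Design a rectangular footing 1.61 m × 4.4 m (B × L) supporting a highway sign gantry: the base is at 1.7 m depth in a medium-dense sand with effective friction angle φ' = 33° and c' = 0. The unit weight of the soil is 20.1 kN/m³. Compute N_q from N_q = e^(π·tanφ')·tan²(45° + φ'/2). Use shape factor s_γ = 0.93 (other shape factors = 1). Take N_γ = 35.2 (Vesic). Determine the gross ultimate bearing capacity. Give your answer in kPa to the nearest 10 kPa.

tan33° = 0.6494, so N_q = e^(π×0.6494)·tan²(61.5°) = 7.692 × 3.392 = 26.09.
q = γ·D_f = 20.1 × 1.7 = 34.17 kPa.
q·N_q = 34.17 × 26.092 = 891.56 kPa
0.5·γ·B·N_γ·s_γ = 0.5 × 20.1 × 1.61 × 35.2 × 0.93 = 529.68 kPa
q_ult = 891.56 + 529.68 = 1421.2 kPa.

q_ult ≈ 1420 kPa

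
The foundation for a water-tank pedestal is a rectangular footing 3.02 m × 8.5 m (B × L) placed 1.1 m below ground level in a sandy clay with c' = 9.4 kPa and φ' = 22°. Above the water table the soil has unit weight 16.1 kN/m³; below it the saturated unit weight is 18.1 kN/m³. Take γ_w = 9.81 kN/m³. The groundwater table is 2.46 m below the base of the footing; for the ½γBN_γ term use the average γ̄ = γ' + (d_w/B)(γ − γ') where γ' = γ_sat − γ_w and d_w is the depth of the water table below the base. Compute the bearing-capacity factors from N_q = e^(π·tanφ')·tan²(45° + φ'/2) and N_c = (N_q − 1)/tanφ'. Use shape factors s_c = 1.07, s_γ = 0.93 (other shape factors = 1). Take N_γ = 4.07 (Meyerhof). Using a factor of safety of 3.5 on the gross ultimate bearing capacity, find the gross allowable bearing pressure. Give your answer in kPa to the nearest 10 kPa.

N_q = e^(π·tan22°)·tan²(56°) = 7.82; N_c = (N_q − 1)/tanφ' = 16.88.
Overburden at base level: q = 16.1 × 1.1 = 17.71 kPa.
The water table is 2.46 m below the base (< B = 3.02 m), so the ½γBN_γ term uses γ̄ = γ' + (d_w/B)(γ − γ') = 8.29 + (2.46/3.02)(16.1 − 8.29) = 14.652 kN/m³.
Cohesion term c·N_c·s_c = 9.4 × 16.883 × 1.07 = 169.81 kPa; surcharge term q·N_q = 17.71 × 7.8211 = 138.51 kPa; self-weight term 0.5·γ·B·N_γ·s_γ = 0.5 × 14.652 × 3.02 × 4.07 × 0.93 = 83.742 kPa.
q_ult = 169.81 + 138.51 + 83.742 = 392.06 kPa.
q_all = 392.06 / 3.5 = 112.02 kPa.

q_all ≈ 110 kPa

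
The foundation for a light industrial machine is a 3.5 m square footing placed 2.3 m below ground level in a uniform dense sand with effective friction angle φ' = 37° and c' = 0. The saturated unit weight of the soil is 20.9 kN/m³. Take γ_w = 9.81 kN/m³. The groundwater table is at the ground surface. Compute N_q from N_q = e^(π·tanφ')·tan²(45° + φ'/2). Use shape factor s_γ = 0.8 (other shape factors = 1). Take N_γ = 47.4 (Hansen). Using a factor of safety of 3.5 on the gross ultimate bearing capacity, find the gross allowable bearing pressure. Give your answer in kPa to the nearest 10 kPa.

N_q = e^(π·tan37°)·tan²(63.5°) = 42.92.
Water table at ground surface, so effective unit weight γ' = 20.9 − 9.81 = 11.09 kN/m³ is used throughout; overburden q = 11.09 × 2.3 = 25.507 kPa; the same γ' applies in the ½γBN_γ term.
Surcharge term q·N_q = 25.507 × 42.92 = 1094.8 kPa; self-weight term 0.5·γ·B·N_γ·s_γ = 0.5 × 11.09 × 3.5 × 47.4 × 0.8 = 735.93 kPa.
q_ult = 1094.8 + 735.93 = 1830.7 kPa.
q_all = 1830.7 / 3.5 = 523.05 kPa.

q_all ≈ 520 kPa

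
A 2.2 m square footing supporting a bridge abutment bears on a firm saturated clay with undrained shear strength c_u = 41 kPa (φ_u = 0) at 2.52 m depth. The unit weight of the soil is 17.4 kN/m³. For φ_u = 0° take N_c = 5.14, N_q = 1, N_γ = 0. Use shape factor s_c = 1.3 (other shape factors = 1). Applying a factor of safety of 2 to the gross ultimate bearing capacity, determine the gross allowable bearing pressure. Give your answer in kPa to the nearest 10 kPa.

Overburden at base level: q = 17.4 × 2.52 = 43.848 kPa.
Cohesion term c·N_c·s_c = 41 × 5.14 × 1.3 = 273.96 kPa; surcharge term q·N_q = 43.848 × 1 = 43.848 kPa.
q_ult = 273.96 + 43.848 = 317.81 kPa.
q_all = q_ult / FS = 317.81 / 2 = 158.91 kPa.

q_all ≈ 160 kPa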